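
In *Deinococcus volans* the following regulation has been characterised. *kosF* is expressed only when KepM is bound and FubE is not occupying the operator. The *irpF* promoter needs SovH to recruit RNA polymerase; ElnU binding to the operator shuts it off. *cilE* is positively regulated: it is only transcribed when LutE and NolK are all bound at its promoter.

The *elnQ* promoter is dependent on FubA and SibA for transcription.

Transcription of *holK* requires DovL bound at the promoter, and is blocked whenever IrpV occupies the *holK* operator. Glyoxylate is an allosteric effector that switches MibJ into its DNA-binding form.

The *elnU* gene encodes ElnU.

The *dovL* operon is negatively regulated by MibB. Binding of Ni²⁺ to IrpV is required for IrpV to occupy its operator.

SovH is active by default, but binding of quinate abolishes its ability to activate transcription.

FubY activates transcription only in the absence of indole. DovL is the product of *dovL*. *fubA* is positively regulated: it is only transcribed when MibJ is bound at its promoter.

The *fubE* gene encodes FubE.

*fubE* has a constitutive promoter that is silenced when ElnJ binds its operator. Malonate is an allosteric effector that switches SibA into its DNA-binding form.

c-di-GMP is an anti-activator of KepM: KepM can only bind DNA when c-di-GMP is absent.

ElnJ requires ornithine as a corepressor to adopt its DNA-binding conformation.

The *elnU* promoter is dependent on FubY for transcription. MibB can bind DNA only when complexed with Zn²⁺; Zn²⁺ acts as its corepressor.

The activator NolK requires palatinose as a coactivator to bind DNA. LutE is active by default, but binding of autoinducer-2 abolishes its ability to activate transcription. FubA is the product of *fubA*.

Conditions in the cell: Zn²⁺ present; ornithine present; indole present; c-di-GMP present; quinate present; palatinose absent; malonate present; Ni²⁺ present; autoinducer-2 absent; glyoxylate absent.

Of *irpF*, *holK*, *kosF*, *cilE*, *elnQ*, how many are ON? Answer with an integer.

0

Indole is present, so FubY is inactive.
Required activator FubY is absent, so *elnU* is not transcribed.
So ElnU is not produced.
Quinate is present, so SovH is inactive.
Required activator SovH is absent, so *irpF* is not transcribed.
→ *irpF* is OFF.
Zn²⁺ is present, so MibB is active.
With repressor MibB bound, *dovL* is not transcribed.
So DovL is not produced.
Ni²⁺ is present, so IrpV is active.
With repressor IrpV bound, *holK* is not transcribed.
→ *holK* is OFF.
c-di-GMP is present, so KepM is inactive.
Ornithine is present, so ElnJ is active.
With repressor ElnJ bound, *fubE* is not transcribed.
So FubE is not produced.
Required activator KepM is absent, so *kosF* is not transcribed.
→ *kosF* is OFF.
Autoinducer-2 is absent, so LutE is active.
Palatinose is absent, so NolK is inactive.
Required activator NolK is absent, so *cilE* is not transcribed.
→ *cilE* is OFF.
Glyoxylate is absent, so MibJ is inactive.
Required activator MibJ is absent, so *fubA* is not transcribed.
So FubA is not produced.
Malonate is present, so SibA is active.
Required activator FubA is absent, so *elnQ* is not transcribed.
→ *elnQ* is OFF.
0 of the 5 genes are transcribed.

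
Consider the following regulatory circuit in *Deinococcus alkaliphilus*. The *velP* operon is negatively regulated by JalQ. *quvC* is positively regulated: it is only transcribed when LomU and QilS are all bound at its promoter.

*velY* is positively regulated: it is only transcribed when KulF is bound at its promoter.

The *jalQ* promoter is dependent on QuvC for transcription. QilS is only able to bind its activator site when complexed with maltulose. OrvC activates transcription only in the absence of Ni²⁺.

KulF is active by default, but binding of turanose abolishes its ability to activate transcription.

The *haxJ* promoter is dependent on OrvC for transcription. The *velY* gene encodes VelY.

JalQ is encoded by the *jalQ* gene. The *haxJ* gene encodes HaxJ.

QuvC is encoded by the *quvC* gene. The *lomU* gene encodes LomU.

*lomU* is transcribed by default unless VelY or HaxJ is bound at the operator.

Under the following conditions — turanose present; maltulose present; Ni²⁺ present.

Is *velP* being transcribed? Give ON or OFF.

OFF

Turanose is present, so KulF is inactive.
Required activator KulF is absent, so *velY* is not transcribed.
So VelY is not produced.
Ni²⁺ is present, so OrvC is inactive.
Required activator OrvC is absent, so *haxJ* is not transcribed.
So HaxJ is not produced.
With no repressor bound, *lomU* is transcribed.
So LomU is produced and active.
Maltulose is present, so QilS is active.
No repressor is bound and LomU and QilS are active, so *quvC* is transcribed.
So QuvC is produced and active.
No repressor is bound and QuvC is active, so *jalQ* is transcribed.
So JalQ is produced and active.
With repressor JalQ bound, *velP* is not transcribed.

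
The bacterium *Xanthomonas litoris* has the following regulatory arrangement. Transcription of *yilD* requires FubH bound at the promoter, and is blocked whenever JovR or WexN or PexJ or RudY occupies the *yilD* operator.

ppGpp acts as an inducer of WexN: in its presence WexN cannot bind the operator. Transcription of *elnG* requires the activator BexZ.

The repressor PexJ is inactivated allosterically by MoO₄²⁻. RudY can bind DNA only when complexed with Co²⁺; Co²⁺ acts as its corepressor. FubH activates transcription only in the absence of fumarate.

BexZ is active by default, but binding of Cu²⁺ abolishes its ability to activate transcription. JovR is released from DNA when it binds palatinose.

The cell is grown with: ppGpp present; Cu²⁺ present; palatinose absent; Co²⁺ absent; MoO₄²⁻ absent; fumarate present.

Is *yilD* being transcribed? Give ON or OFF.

Palatinose is absent, so JovR is active.
ppGpp is present, so WexN is inactive.
MoO₄²⁻ is absent, so PexJ is active.
Fumarate is present, so FubH is inactive.
Co²⁺ is absent, so RudY is inactive.
With repressor JovR bound, *yilD* is not transcribed.

OFF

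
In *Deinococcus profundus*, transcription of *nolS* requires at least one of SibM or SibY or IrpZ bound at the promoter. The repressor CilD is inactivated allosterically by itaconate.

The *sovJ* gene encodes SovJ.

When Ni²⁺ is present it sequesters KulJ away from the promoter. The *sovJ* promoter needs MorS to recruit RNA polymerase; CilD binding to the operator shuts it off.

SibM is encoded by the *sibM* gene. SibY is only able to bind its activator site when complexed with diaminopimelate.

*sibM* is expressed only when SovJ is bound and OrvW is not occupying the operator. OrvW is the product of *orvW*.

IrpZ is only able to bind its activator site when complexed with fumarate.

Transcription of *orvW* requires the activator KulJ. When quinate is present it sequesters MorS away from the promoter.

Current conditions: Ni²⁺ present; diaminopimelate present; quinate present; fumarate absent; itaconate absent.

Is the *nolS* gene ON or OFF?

ON

Ni²⁺ is present, so KulJ is inactive.
Required activator KulJ is absent, so *orvW* is not transcribed.
So OrvW is not produced.
Quinate is present, so MorS is inactive.
Itaconate is absent, so CilD is active.
With repressor CilD bound, *sovJ* is not transcribed.
So SovJ is not produced.
Required activator SovJ is absent, so *sibM* is not transcribed.
So SibM is not produced.
Diaminopimelate is present, so SibY is active.
Fumarate is absent, so IrpZ is inactive.
Activator SibY is present, so *nolS* is transcribed.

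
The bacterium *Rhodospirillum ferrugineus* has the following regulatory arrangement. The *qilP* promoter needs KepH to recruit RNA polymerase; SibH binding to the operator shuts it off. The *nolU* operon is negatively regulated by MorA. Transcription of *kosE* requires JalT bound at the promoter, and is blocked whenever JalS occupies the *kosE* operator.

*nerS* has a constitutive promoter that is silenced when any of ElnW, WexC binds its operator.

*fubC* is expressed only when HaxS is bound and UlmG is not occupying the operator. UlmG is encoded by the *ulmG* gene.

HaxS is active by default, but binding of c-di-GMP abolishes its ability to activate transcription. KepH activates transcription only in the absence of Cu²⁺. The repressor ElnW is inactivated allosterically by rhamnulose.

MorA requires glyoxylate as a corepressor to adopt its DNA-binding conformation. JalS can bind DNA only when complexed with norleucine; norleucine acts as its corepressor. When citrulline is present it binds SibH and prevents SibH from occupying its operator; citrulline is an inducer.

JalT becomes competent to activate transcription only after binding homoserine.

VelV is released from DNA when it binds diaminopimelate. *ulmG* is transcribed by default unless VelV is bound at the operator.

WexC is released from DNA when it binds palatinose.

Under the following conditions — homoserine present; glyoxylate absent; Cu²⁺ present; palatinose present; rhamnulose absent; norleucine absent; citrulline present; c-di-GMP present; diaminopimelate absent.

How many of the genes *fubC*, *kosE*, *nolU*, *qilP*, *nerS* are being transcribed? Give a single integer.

c-di-GMP is present, so HaxS is inactive.
Diaminopimelate is absent, so VelV is active.
With repressor VelV bound, *ulmG* is not transcribed.
So UlmG is not produced.
Required activator HaxS is absent, so *fubC* is not transcribed.
→ *fubC* is OFF.
Homoserine is present, so JalT is active.
Norleucine is absent, so JalS is inactive.
No repressor is bound and JalT is active, so *kosE* is transcribed.
→ *kosE* is ON.
Glyoxylate is absent, so MorA is inactive.
With no repressor bound, *nolU* is transcribed.
→ *nolU* is ON.
Citrulline is present, so SibH is inactive.
Cu²⁺ is present, so KepH is inactive.
Required activator KepH is absent, so *qilP* is not transcribed.
→ *qilP* is OFF.
Rhamnulose is absent, so ElnW is active.
Palatinose is present, so WexC is inactive.
With repressor ElnW bound, *nerS* is not transcribed.
→ *nerS* is OFF.
2 of the 5 genes are transcribed.

2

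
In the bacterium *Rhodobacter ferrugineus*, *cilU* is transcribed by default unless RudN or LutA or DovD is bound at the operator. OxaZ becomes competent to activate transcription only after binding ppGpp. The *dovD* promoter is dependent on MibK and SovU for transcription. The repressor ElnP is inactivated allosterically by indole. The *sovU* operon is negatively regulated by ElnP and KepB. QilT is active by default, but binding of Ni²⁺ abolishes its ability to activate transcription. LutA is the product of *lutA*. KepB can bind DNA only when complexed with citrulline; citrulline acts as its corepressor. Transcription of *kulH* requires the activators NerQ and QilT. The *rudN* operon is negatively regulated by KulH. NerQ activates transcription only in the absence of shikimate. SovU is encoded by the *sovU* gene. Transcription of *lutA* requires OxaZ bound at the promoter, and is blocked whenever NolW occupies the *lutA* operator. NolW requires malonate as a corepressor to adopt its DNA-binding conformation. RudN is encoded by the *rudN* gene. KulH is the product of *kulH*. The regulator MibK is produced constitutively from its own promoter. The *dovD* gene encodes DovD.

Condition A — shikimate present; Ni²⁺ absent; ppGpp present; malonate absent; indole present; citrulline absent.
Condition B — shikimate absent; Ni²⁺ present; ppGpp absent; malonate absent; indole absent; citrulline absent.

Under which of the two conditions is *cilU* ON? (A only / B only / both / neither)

neither

Condition A:
Shikimate is present, so NerQ is inactive.
Ni²⁺ is absent, so QilT is active.
Required activator NerQ is absent, so *kulH* is not transcribed.
So KulH is not produced.
With no repressor bound, *rudN* is transcribed.
So RudN is produced and active.
ppGpp is present, so OxaZ is active.
Malonate is absent, so NolW is inactive.
No repressor is bound and OxaZ is active, so *lutA* is transcribed.
So LutA is produced and active.
MibK is produced constitutively and is active.
Indole is present, so ElnP is inactive.
Citrulline is absent, so KepB is inactive.
With no repressor bound, *sovU* is transcribed.
So SovU is produced and active.
No repressor is bound and MibK and SovU are active, so *dovD* is transcribed.
So DovD is produced and active.
With repressor RudN bound, *cilU* is not transcribed.
→ *cilU* is OFF in A.
Condition B:
Shikimate is absent, so NerQ is active.
Ni²⁺ is present, so QilT is inactive.
Required activator QilT is absent, so *kulH* is not transcribed.
So KulH is not produced.
With no repressor bound, *rudN* is transcribed.
So RudN is produced and active.
ppGpp is absent, so OxaZ is inactive.
Malonate is absent, so NolW is inactive.
Required activator OxaZ is absent, so *lutA* is not transcribed.
So LutA is not produced.
MibK is produced constitutively and is active.
Indole is absent, so ElnP is active.
Citrulline is absent, so KepB is inactive.
With repressor ElnP bound, *sovU* is not transcribed.
So SovU is not produced.
Required activator SovU is absent, so *dovD* is not transcribed.
So DovD is not produced.
With repressor RudN bound, *cilU* is not transcribed.
→ *cilU* is OFF in B.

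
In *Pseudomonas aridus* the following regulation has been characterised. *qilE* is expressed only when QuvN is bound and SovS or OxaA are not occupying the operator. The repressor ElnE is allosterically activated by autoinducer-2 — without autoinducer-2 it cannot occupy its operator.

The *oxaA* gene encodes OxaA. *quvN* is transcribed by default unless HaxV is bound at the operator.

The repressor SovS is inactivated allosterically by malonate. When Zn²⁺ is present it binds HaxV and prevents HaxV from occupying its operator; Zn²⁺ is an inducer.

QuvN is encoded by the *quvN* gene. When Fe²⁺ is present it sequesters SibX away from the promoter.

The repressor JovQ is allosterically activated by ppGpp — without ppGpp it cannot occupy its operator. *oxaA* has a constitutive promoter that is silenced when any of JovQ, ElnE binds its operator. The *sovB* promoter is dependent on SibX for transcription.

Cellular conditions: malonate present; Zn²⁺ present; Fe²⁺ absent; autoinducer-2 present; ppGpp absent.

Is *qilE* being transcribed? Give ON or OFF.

ON

Malonate is present, so SovS is inactive.
Zn²⁺ is present, so HaxV is inactive.
With no repressor bound, *quvN* is transcribed.
So QuvN is produced and active.
ppGpp is absent, so JovQ is inactive.
Autoinducer-2 is present, so ElnE is active.
With repressor ElnE bound, *oxaA* is not transcribed.
So OxaA is not produced.
No repressor is bound and QuvN is active, so *qilE* is transcribed.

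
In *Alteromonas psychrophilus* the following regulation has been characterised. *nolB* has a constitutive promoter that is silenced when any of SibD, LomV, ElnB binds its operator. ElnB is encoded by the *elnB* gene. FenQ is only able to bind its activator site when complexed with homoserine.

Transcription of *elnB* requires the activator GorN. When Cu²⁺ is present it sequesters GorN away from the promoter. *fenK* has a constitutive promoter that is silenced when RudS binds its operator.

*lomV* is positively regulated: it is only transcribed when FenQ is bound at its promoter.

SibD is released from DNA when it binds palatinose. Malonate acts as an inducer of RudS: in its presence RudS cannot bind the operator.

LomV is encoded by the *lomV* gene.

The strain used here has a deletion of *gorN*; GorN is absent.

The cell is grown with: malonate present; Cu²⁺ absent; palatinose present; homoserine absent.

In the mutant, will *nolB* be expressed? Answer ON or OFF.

ON

Palatinose is present, so SibD is inactive.
Homoserine is absent, so FenQ is inactive.
Required activator FenQ is absent, so *lomV* is not transcribed.
So LomV is not produced.
GorN is non-functional in this strain, so it has no effect.
Required activator GorN is absent, so *elnB* is not transcribed.
So ElnB is not produced.
With no repressor bound, *nolB* is transcribed.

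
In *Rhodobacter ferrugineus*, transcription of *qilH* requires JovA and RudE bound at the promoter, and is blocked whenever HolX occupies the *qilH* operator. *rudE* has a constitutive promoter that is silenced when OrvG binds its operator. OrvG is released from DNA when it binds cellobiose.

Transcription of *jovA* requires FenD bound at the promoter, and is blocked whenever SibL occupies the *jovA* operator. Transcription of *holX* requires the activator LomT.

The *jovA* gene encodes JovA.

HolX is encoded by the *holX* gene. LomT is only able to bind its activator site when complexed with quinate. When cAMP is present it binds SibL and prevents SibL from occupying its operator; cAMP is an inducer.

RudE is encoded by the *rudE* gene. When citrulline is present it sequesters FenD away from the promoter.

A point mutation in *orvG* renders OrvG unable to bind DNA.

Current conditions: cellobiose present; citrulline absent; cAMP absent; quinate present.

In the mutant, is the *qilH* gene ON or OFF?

Quinate is present, so LomT is active.
No repressor is bound and LomT is active, so *holX* is transcribed.
So HolX is produced and active.
cAMP is absent, so SibL is active.
Citrulline is absent, so FenD is active.
With repressor SibL bound, *jovA* is not transcribed.
So JovA is not produced.
OrvG is non-functional in this strain, so it has no effect.
With no repressor bound, *rudE* is transcribed.
So RudE is produced and active.
With repressor HolX bound, *qilH* is not transcribed.

OFF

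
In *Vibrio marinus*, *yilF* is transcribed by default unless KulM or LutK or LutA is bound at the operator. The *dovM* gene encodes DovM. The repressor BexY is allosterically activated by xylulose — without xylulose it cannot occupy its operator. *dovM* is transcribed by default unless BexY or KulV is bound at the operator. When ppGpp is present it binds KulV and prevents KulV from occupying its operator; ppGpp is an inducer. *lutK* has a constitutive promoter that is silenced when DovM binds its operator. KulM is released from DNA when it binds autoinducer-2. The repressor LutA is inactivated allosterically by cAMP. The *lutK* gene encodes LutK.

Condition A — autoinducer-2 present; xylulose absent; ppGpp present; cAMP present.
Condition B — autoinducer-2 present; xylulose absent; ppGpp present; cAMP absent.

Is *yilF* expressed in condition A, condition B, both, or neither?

Condition A:
Autoinducer-2 is present, so KulM is inactive.
Xylulose is absent, so BexY is inactive.
ppGpp is present, so KulV is inactive.
With no repressor bound, *dovM* is transcribed.
So DovM is produced and active.
With repressor DovM bound, *lutK* is not transcribed.
So LutK is not produced.
cAMP is present, so LutA is inactive.
With no repressor bound, *yilF* is transcribed.
→ *yilF* is ON in A.
Condition B:
Autoinducer-2 is present, so KulM is inactive.
Xylulose is absent, so BexY is inactive.
ppGpp is present, so KulV is inactive.
With no repressor bound, *dovM* is transcribed.
So DovM is produced and active.
With repressor DovM bound, *lutK* is not transcribed.
So LutK is not produced.
cAMP is absent, so LutA is active.
With repressor LutA bound, *yilF* is not transcribed.
→ *yilF* is OFF in B.

A only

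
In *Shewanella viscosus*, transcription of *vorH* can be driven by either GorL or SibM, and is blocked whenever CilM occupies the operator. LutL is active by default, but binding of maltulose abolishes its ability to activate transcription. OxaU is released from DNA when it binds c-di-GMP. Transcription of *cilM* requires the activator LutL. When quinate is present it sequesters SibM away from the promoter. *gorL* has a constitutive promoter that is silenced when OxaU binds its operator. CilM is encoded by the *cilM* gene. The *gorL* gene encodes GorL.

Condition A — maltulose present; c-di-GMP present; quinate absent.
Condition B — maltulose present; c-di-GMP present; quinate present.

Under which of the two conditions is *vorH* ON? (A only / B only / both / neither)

both

Condition A:
Maltulose is present, so LutL is inactive.
Required activator LutL is absent, so *cilM* is not transcribed.
So CilM is not produced.
c-di-GMP is present, so OxaU is inactive.
With no repressor bound, *gorL* is transcribed.
So GorL is produced and active.
Quinate is absent, so SibM is active.
Activator GorL is present, so *vorH* is transcribed.
→ *vorH* is ON in A.
Condition B:
Maltulose is present, so LutL is inactive.
Required activator LutL is absent, so *cilM* is not transcribed.
So CilM is not produced.
c-di-GMP is present, so OxaU is inactive.
With no repressor bound, *gorL* is transcribed.
So GorL is produced and active.
Quinate is present, so SibM is inactive.
Activator GorL is present, so *vorH* is transcribed.
→ *vorH* is ON in B.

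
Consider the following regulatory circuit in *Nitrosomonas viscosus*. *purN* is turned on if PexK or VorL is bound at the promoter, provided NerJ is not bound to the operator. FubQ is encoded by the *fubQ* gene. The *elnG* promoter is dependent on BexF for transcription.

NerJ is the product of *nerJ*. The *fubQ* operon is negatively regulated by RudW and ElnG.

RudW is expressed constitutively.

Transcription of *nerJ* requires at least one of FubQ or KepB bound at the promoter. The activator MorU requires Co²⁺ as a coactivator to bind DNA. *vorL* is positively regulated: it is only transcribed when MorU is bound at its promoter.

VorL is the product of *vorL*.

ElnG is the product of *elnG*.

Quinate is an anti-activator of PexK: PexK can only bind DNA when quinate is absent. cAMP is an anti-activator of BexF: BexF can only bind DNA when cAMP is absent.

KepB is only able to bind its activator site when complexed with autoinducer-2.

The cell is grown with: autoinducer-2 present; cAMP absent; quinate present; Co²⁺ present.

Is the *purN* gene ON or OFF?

OFF

Quinate is present, so PexK is inactive.
Co²⁺ is present, so MorU is active.
No repressor is bound and MorU is active, so *vorL* is transcribed.
So VorL is produced and active.
RudW is produced constitutively and is active.
cAMP is absent, so BexF is active.
No repressor is bound and BexF is active, so *elnG* is transcribed.
So ElnG is produced and active.
With repressor RudW bound, *fubQ* is not transcribed.
So FubQ is not produced.
Autoinducer-2 is present, so KepB is active.
Activator KepB is present, so *nerJ* is transcribed.
So NerJ is produced and active.
With repressor NerJ bound, *purN* is not transcribed.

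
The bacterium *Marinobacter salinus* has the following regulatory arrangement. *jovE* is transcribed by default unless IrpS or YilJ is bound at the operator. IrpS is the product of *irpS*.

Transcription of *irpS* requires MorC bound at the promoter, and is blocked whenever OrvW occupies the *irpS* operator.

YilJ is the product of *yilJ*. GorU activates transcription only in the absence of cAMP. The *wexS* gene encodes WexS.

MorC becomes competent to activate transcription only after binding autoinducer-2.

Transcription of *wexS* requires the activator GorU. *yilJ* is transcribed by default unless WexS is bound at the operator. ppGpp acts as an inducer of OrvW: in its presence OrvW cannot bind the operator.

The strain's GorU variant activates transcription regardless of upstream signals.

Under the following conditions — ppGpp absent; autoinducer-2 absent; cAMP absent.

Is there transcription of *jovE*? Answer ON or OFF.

ON

Autoinducer-2 is absent, so MorC is inactive.
ppGpp is absent, so OrvW is active.
With repressor OrvW bound, *irpS* is not transcribed.
So IrpS is not produced.
GorU is constitutively active in this strain.
No repressor is bound and GorU is active, so *wexS* is transcribed.
So WexS is produced and active.
With repressor WexS bound, *yilJ* is not transcribed.
So YilJ is not produced.
With no repressor bound, *jovE* is transcribed.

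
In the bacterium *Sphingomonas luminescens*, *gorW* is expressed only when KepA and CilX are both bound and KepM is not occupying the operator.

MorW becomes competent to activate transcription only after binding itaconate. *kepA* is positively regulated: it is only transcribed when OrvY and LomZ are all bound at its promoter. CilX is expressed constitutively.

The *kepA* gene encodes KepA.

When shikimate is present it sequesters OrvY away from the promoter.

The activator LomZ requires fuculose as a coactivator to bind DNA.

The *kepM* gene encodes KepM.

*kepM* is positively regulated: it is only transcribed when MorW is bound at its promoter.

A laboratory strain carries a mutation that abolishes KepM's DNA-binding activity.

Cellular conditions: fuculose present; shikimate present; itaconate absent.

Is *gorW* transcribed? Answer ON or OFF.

Shikimate is present, so OrvY is inactive.
Fuculose is present, so LomZ is active.
Required activator OrvY is absent, so *kepA* is not transcribed.
So KepA is not produced.
CilX is produced constitutively and is active.
KepM is non-functional in this strain, so it has no effect.
Required activator KepA is absent, so *gorW* is not transcribed.

OFF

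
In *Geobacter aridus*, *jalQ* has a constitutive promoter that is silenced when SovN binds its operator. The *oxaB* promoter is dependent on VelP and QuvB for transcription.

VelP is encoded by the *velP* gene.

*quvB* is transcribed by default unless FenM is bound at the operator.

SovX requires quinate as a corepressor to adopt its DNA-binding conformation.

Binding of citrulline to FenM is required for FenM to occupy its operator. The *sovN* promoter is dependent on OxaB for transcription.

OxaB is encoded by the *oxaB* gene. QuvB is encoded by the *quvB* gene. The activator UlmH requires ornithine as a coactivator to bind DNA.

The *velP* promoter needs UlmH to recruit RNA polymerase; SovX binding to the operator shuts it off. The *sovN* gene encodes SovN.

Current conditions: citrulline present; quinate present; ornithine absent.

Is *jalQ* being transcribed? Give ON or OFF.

Quinate is present, so SovX is active.
Ornithine is absent, so UlmH is inactive.
With repressor SovX bound, *velP* is not transcribed.
So VelP is not produced.
Citrulline is present, so FenM is active.
With repressor FenM bound, *quvB* is not transcribed.
So QuvB is not produced.
Required activator VelP is absent, so *oxaB* is not transcribed.
So OxaB is not produced.
Required activator OxaB is absent, so *sovN* is not transcribed.
So SovN is not produced.
With no repressor bound, *jalQ* is transcribed.

ON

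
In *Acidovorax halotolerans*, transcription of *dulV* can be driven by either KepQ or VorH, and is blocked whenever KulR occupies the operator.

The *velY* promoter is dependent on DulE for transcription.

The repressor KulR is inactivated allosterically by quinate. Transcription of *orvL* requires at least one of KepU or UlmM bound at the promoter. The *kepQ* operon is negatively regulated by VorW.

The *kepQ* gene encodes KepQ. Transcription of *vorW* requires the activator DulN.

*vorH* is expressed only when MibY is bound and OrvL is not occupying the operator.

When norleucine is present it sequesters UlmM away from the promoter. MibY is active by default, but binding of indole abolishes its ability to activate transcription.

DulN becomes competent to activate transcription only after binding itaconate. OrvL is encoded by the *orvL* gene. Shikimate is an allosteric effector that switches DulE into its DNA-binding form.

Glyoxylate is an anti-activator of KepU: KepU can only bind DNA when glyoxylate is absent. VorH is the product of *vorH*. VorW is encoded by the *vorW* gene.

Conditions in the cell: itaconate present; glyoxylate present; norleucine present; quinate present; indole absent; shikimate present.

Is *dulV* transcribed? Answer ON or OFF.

Itaconate is present, so DulN is active.
No repressor is bound and DulN is active, so *vorW* is transcribed.
So VorW is produced and active.
With repressor VorW bound, *kepQ* is not transcribed.
So KepQ is not produced.
Quinate is present, so KulR is inactive.
Glyoxylate is present, so KepU is inactive.
Norleucine is present, so UlmM is inactive.
No activator is available at the *orvL* promoter, so *orvL* is not transcribed.
So OrvL is not produced.
Indole is absent, so MibY is active.
No repressor is bound and MibY is active, so *vorH* is transcribed.
So VorH is produced and active.
Activator VorH is present, so *dulV* is transcribed.

ON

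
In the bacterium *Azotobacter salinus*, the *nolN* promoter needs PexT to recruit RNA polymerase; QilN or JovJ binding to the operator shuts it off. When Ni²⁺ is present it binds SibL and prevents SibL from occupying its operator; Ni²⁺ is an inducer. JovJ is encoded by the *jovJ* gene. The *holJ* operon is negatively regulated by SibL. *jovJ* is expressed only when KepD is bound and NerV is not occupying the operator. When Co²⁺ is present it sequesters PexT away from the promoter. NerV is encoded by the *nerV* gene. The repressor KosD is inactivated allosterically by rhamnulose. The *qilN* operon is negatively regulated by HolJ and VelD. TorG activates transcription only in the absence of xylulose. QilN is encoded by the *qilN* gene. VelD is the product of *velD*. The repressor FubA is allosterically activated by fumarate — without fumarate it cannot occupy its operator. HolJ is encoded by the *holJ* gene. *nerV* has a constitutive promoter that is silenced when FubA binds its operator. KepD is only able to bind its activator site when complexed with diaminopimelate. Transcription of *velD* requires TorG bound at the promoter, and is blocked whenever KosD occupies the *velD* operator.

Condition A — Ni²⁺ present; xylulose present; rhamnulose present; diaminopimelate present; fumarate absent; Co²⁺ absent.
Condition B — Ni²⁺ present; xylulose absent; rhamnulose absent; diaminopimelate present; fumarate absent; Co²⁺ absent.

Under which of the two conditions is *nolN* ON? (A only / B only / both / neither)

Condition A:
Ni²⁺ is present, so SibL is inactive.
With no repressor bound, *holJ* is transcribed.
So HolJ is produced and active.
Xylulose is present, so TorG is inactive.
Rhamnulose is present, so KosD is inactive.
Required activator TorG is absent, so *velD* is not transcribed.
So VelD is not produced.
With repressor HolJ bound, *qilN* is not transcribed.
So QilN is not produced.
Diaminopimelate is present, so KepD is active.
Fumarate is absent, so FubA is inactive.
With no repressor bound, *nerV* is transcribed.
So NerV is produced and active.
With repressor NerV bound, *jovJ* is not transcribed.
So JovJ is not produced.
Co²⁺ is absent, so PexT is active.
No repressor is bound and PexT is active, so *nolN* is transcribed.
→ *nolN* is ON in A.
Condition B:
Ni²⁺ is present, so SibL is inactive.
With no repressor bound, *holJ* is transcribed.
So HolJ is produced and active.
Xylulose is absent, so TorG is active.
Rhamnulose is absent, so KosD is active.
With repressor KosD bound, *velD* is not transcribed.
So VelD is not produced.
With repressor HolJ bound, *qilN* is not transcribed.
So QilN is not produced.
Diaminopimelate is present, so KepD is active.
Fumarate is absent, so FubA is inactive.
With no repressor bound, *nerV* is transcribed.
So NerV is produced and active.
With repressor NerV bound, *jovJ* is not transcribed.
So JovJ is not produced.
Co²⁺ is absent, so PexT is active.
No repressor is bound and PexT is active, so *nolN* is transcribed.
→ *nolN* is ON in B.

both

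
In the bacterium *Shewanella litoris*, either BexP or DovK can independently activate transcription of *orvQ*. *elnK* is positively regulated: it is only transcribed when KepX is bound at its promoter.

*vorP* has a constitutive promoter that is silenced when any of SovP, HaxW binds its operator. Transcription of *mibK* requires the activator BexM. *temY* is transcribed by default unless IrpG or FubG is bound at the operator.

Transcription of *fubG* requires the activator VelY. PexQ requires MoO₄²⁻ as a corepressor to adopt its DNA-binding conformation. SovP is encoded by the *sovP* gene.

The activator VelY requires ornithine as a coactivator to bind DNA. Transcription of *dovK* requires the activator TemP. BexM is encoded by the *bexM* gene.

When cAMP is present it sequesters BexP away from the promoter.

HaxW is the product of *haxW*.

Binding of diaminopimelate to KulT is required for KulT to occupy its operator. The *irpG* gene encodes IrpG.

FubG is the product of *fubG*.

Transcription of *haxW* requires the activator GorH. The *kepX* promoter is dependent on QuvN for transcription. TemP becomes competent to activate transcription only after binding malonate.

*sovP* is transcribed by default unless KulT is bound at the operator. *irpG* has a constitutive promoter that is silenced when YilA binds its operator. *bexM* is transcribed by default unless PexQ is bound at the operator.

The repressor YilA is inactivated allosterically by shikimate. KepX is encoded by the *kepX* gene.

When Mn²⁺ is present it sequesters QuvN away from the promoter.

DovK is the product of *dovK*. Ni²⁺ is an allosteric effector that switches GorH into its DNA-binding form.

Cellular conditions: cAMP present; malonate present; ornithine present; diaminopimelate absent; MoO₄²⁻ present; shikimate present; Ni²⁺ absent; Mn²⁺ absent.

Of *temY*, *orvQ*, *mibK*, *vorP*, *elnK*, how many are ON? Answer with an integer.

Shikimate is present, so YilA is inactive.
With no repressor bound, *irpG* is transcribed.
So IrpG is produced and active.
Ornithine is present, so VelY is active.
No repressor is bound and VelY is active, so *fubG* is transcribed.
So FubG is produced and active.
With repressor IrpG bound, *temY* is not transcribed.
→ *temY* is OFF.
cAMP is present, so BexP is inactive.
Malonate is present, so TemP is active.
No repressor is bound and TemP is active, so *dovK* is transcribed.
So DovK is produced and active.
Activator DovK is present, so *orvQ* is transcribed.
→ *orvQ* is ON.
MoO₄²⁻ is present, so PexQ is active.
With repressor PexQ bound, *bexM* is not transcribed.
So BexM is not produced.
Required activator BexM is absent, so *mibK* is not transcribed.
→ *mibK* is OFF.
Diaminopimelate is absent, so KulT is inactive.
With no repressor bound, *sovP* is transcribed.
So SovP is produced and active.
Ni²⁺ is absent, so GorH is inactive.
Required activator GorH is absent, so *haxW* is not transcribed.
So HaxW is not produced.
With repressor SovP bound, *vorP* is not transcribed.
→ *vorP* is OFF.
Mn²⁺ is absent, so QuvN is active.
No repressor is bound and QuvN is active, so *kepX* is transcribed.
So KepX is produced and active.
No repressor is bound and KepX is active, so *elnK* is transcribed.
→ *elnK* is ON.
2 of the 5 genes are transcribed.

2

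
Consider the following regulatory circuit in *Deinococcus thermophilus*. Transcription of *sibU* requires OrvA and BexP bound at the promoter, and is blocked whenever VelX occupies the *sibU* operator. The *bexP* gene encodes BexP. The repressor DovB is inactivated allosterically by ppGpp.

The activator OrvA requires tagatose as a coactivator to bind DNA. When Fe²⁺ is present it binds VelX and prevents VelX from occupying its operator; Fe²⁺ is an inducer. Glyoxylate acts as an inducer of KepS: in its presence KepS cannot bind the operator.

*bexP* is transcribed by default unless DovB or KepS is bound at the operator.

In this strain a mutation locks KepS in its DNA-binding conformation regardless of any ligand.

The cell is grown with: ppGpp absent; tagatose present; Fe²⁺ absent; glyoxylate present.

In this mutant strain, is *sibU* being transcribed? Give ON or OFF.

OFF

Fe²⁺ is absent, so VelX is active.
Tagatose is present, so OrvA is active.
ppGpp is absent, so DovB is active.
KepS is constitutively active in this strain.
With repressor DovB bound, *bexP* is not transcribed.
So BexP is not produced.
With repressor VelX bound, *sibU* is not transcribed.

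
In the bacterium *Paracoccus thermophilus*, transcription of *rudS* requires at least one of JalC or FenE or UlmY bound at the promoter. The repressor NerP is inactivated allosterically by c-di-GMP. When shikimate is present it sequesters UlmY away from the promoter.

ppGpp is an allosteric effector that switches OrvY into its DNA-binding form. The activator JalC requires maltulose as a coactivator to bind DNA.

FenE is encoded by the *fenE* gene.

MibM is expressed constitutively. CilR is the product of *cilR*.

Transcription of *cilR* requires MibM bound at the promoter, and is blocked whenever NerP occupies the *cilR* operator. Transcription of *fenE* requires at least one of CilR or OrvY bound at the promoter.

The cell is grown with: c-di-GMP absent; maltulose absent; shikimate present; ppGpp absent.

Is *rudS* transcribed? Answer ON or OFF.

Maltulose is absent, so JalC is inactive.
MibM is produced constitutively and is active.
c-di-GMP is absent, so NerP is active.
With repressor NerP bound, *cilR* is not transcribed.
So CilR is not produced.
ppGpp is absent, so OrvY is inactive.
No activator is available at the *fenE* promoter, so *fenE* is not transcribed.
So FenE is not produced.
Shikimate is present, so UlmY is inactive.
No activator is available at the *rudS* promoter, so *rudS* is not transcribed.

OFF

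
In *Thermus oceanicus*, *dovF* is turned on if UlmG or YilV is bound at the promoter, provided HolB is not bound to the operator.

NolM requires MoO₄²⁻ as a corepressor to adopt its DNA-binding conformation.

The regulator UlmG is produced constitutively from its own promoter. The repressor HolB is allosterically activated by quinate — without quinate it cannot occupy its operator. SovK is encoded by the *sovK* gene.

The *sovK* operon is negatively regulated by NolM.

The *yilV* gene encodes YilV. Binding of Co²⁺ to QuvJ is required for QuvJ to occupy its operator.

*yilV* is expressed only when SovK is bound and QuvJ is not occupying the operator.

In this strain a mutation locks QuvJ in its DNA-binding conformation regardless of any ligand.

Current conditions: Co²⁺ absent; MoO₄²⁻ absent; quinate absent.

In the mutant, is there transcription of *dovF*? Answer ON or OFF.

UlmG is produced constitutively and is active.
MoO₄²⁻ is absent, so NolM is inactive.
With no repressor bound, *sovK* is transcribed.
So SovK is produced and active.
QuvJ is constitutively active in this strain.
With repressor QuvJ bound, *yilV* is not transcribed.
So YilV is not produced.
Quinate is absent, so HolB is inactive.
Activator UlmG is present, so *dovF* is transcribed.

ON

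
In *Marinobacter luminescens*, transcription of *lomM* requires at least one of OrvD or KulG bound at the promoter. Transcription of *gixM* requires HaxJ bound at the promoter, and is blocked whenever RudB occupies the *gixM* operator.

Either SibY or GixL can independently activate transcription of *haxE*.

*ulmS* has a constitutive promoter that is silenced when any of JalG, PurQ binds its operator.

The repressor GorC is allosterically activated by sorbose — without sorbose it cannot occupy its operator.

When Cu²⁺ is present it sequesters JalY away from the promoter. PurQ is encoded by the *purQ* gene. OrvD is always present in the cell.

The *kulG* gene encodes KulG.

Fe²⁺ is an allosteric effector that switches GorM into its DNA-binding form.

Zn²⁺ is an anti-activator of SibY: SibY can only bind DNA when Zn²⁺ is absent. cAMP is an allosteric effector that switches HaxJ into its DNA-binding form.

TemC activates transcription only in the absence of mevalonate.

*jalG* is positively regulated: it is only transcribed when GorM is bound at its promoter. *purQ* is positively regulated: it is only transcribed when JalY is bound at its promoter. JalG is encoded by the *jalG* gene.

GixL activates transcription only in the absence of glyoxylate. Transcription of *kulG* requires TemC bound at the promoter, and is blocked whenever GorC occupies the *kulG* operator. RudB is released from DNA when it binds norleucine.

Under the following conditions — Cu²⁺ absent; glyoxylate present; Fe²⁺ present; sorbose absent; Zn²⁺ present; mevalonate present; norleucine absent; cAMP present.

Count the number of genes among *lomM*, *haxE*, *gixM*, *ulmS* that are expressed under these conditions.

1

OrvD is produced constitutively and is active.
Sorbose is absent, so GorC is inactive.
Mevalonate is present, so TemC is inactive.
Required activator TemC is absent, so *kulG* is not transcribed.
So KulG is not produced.
Activator OrvD is present, so *lomM* is transcribed.
→ *lomM* is ON.
Zn²⁺ is present, so SibY is inactive.
Glyoxylate is present, so GixL is inactive.
No activator is available at the *haxE* promoter, so *haxE* is not transcribed.
→ *haxE* is OFF.
Norleucine is absent, so RudB is active.
cAMP is present, so HaxJ is active.
With repressor RudB bound, *gixM* is not transcribed.
→ *gixM* is OFF.
Fe²⁺ is present, so GorM is active.
No repressor is bound and GorM is active, so *jalG* is transcribed.
So JalG is produced and active.
Cu²⁺ is absent, so JalY is active.
No repressor is bound and JalY is active, so *purQ* is transcribed.
So PurQ is produced and active.
With repressor JalG bound, *ulmS* is not transcribed.
→ *ulmS* is OFF.
1 of the 4 genes is transcribed.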